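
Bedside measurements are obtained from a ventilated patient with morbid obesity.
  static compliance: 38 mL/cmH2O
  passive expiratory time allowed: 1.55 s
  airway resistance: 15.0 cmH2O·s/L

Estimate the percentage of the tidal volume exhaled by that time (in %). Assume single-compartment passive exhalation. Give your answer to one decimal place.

τ = R × C = 15.0 × 38 mL/cmH2O = 15.0 × 0.038 L/cmH2O = 0.57 s.
Passive exhalation: V(t)/V₀ = e^(−t/τ) = e^(−1.55/0.57) = 0.06592.
Fraction exhaled = 1 − 0.06592 = 0.9341 → 93.41%.

93.4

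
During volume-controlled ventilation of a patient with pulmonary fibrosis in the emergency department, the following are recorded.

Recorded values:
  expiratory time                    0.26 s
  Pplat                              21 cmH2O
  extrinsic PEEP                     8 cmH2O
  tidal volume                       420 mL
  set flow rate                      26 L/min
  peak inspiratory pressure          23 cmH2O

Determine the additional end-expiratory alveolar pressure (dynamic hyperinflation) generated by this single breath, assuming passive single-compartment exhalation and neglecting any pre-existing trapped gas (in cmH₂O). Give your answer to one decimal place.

Flow: 26 L/min ÷ 60 = 0.4333 L/s.
R = (PIP − Pplat)/V̇ = (23 − 21) / 0.4333 = 2.0/0.4333 = 4.616 cmH2O·s/L.
C = Vt/(Pplat − PEEP) = 420.0 / (21 − 8) = 420.0/13.0 = 32.308 mL/cmH2O.
τ = R × C = 4.616 × 0.03231 L/cmH2O = 0.1491 s.
Fraction remaining = e^(−Te/τ) = e^(−0.26/0.1491) = 0.1749; trapped volume = 420.0 × 0.1749 = 73.458 mL.
Additional alveolar pressure from trapping ≈ V_trapped / C = 73.458 / 32.308 = 2.274 cmH2O.

2.3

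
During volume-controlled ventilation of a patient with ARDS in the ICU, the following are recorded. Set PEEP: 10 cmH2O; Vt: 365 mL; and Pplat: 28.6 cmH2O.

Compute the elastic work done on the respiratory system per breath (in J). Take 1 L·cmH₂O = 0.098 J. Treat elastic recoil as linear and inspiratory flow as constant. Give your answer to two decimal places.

0.33

Elastic work ≈ ½ × (Pplat − PEEP) × Vt = 0.5 × (28.6 − 10) × 0.365 L = 0.5 × 18.6 × 0.365 = 3.395 L·cmH2O.
× 0.098 J/(L·cmH2O) → 0.3327 J.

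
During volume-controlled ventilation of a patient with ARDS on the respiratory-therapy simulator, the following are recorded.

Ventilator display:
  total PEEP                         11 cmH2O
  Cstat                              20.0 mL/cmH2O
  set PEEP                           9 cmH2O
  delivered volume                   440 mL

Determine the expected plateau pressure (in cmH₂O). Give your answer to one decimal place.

33.0

End-expiratory occlusion gives total PEEP = 11 cmH2O (intrinsic PEEP = 11 − 9 = 2). Use total PEEP for the elastic gradient.
Pplat = PEEPtotal + Vt / Cstat = 11 + 440 / 20.0 = 11 + 22.0 = 33.0 cmH2O.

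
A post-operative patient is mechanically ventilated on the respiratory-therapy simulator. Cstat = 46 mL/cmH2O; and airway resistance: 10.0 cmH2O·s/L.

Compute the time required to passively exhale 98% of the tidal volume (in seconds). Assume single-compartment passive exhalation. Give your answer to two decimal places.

τ = R × C = 10.0 × 46 mL/cmH2O = 10.0 × 0.046 L/cmH2O = 0.46 s.
Exhaled fraction f = 1 − e^(−t/τ) → t = −τ·ln(1 − f) = −0.46·ln(0.02) = 1.8 s.

1.80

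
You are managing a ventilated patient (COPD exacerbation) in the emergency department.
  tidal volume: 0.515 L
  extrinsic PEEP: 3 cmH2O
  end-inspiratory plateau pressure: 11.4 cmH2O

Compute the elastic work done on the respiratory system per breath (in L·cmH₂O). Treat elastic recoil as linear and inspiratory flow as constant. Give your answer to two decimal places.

2.16

Elastic work ≈ ½ × (Pplat − PEEP) × Vt = 0.5 × (11.4 − 3) × 0.515 L = 0.5 × 8.4 × 0.515 = 2.163 L·cmH2O.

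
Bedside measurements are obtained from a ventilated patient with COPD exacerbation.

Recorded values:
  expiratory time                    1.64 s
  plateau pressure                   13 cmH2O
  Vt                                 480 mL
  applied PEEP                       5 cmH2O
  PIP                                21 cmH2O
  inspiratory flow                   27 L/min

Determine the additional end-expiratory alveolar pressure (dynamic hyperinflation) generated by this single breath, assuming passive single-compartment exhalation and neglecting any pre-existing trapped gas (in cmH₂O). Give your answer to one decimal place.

1.7

Flow: 27 L/min ÷ 60 = 0.45 L/s.
R = (PIP − Pplat)/V̇ = (21 − 13) / 0.45 = 8.0/0.45 = 17.778 cmH2O·s/L.
C = Vt/(Pplat − PEEP) = 480.0 / (13 − 5) = 480.0/8.0 = 60.0 mL/cmH2O.
τ = R × C = 17.778 × 0.06 L/cmH2O = 1.067 s.
Fraction remaining = e^(−Te/τ) = e^(−1.64/1.067) = 0.215; trapped volume = 480.0 × 0.215 = 103.2 mL.
Additional alveolar pressure from trapping ≈ V_trapped / C = 103.2 / 60.0 = 1.72 cmH2O.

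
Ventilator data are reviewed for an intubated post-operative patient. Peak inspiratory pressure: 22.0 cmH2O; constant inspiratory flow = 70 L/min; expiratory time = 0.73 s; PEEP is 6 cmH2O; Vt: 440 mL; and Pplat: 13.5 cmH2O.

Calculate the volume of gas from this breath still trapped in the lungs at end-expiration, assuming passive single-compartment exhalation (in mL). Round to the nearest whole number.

80

Flow: 70 L/min ÷ 60 = 1.1667 L/s.
R = (PIP − Pplat)/V̇ = (22.0 − 13.5) / 1.1667 = 8.5/1.1667 = 7.286 cmH2O·s/L.
C = Vt/(Pplat − PEEP) = 440.0 / (13.5 − 6) = 440.0/7.5 = 58.667 mL/cmH2O.
τ = R × C = 7.286 × 0.05867 L/cmH2O = 0.4275 s.
Fraction remaining = e^(−Te/τ) = e^(−0.73/0.4275) = 0.1813.
Trapped volume = 440.0 × 0.1813 = 79.772 mL.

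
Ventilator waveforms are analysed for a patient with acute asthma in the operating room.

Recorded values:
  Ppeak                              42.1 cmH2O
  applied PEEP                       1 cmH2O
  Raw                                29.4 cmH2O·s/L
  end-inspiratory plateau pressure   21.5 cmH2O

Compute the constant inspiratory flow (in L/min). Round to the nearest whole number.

42

flow = (PIP − Pplat) / Raw = (42.1 − 21.5) / 29.4 = 0.7007 L/s × 60 = 42.042 L/min.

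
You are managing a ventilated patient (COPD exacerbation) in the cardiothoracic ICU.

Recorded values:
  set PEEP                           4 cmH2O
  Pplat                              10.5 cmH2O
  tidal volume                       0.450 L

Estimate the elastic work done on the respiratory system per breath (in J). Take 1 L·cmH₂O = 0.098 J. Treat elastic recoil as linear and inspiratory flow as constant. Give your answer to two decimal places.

Elastic work ≈ ½ × (Pplat − PEEP) × Vt = 0.5 × (10.5 − 4) × 0.450 L = 0.5 × 6.5 × 0.450 = 1.463 L·cmH2O.
× 0.098 J/(L·cmH2O) → 0.1434 J.

0.14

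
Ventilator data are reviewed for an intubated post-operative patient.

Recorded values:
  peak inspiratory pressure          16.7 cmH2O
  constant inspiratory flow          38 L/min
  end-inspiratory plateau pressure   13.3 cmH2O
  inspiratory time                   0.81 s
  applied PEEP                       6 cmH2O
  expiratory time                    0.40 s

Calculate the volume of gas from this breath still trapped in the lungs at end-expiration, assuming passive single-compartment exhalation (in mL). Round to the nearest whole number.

Flow: 38 L/min ÷ 60 = 0.6333 L/s.
Vt = flow × Ti = 0.6333 L/s × 0.81 s × 1000 mL/L = 512.97 mL.
R = (PIP − Pplat)/V̇ = (16.7 − 13.3) / 0.6333 = 3.4/0.6333 = 5.369 cmH2O·s/L.
C = Vt/(Pplat − PEEP) = 512.97 / (13.3 − 6) = 512.97/7.3 = 70.27 mL/cmH2O.
τ = R × C = 5.369 × 0.07027 L/cmH2O = 0.3773 s.
Fraction remaining = e^(−Te/τ) = e^(−0.40/0.3773) = 0.3464.
Trapped volume = 512.97 × 0.3464 = 177.69 mL.

178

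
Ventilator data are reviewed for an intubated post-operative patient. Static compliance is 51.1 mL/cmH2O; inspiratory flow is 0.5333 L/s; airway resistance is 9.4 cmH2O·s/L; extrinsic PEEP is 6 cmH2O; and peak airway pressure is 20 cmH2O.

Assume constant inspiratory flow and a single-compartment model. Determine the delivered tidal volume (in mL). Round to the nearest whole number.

Equation of motion (constant flow): PIP = Vt/C + R·V̇ + PEEP.
Vt/C = PIP − R·V̇ − PEEP = 20 − 5.013 − 6 = 8.987 cmH2O.
Vt = C × 8.987 = 51.1 × 8.987 = 459.24 mL.

459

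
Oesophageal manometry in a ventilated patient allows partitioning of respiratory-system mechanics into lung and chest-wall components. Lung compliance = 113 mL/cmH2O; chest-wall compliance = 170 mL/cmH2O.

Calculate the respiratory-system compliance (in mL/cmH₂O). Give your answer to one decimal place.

67.9

Lung and chest wall are elastances in series: 1/Crs = 1/CL + 1/Ccw.
1/Crs = 1/113 + 1/170 = 0.01473.
Crs = 67.889 mL/cmH2O.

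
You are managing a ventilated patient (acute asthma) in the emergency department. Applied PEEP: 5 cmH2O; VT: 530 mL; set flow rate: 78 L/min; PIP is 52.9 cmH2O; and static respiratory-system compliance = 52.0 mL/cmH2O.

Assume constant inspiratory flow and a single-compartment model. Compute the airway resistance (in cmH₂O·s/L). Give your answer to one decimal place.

29.0

Flow: 78 L/min ÷ 60 = 1.3 L/s.
Equation of motion (constant flow): PIP = Vt/C + R·V̇ + PEEP.
R·V̇ = PIP − Vt/C − PEEP = 52.9 − 530/52.0 − 5 = 52.9 − 10.192 − 5 = 37.708 cmH2O.
R = 37.708 / 1.3 = 29.006 cmH2O·s/L.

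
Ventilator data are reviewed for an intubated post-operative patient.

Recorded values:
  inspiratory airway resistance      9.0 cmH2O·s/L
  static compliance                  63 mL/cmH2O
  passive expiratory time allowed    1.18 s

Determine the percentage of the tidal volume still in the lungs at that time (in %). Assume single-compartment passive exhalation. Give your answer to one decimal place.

τ = R × C = 9.0 × 63 mL/cmH2O = 9.0 × 0.063 L/cmH2O = 0.567 s.
Passive exhalation: V(t)/V₀ = e^(−t/τ) = e^(−1.18/0.567) = 0.1248.
Fraction remaining = 0.1248 → 12.48%.

12.5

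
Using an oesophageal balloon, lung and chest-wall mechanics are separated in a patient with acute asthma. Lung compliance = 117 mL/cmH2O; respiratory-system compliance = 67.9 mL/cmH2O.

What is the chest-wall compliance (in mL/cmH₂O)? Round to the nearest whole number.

1/Ccw = 1/Crs − 1/CL.
1/Ccw = 1/67.9 − 1/117 = 0.006181.
Ccw = 161.79 mL/cmH2O.

162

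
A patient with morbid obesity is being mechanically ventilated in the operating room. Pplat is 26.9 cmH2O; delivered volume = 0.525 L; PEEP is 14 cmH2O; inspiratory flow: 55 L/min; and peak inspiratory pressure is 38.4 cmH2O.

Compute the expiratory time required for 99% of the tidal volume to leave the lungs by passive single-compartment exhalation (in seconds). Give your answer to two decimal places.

2.35

Flow: 55 L/min ÷ 60 = 0.9167 L/s.
R = (PIP − Pplat)/V̇ = (38.4 − 26.9) / 0.9167 = 11.5/0.9167 = 12.545 cmH2O·s/L.
C = Vt/(Pplat − PEEP) = 525.0 / (26.9 − 14) = 525.0/12.9 = 40.698 mL/cmH2O.
τ = R × C = 12.545 × 0.0407 L/cmH2O = 0.5106 s.
t = −τ·ln(1 − 0.99) = −0.5106·ln(0.01) = 2.351 s.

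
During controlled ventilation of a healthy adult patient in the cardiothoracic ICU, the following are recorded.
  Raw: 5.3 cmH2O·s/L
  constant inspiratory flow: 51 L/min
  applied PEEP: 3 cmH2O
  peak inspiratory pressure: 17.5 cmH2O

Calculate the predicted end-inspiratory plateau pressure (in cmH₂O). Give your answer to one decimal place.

Flow: 51 L/min ÷ 60 = 0.85 L/s.
Pplat = PIP − Raw × flow = 17.5 − 5.3 × 0.85 = 17.5 − 4.505 = 12.995 cmH2O.

13.0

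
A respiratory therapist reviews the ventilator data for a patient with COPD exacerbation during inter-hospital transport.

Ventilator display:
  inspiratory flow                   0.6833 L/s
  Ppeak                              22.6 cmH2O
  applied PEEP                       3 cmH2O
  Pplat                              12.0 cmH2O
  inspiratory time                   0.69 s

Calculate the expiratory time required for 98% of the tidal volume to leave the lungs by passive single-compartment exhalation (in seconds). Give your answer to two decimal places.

3.18

Vt = flow × Ti = 0.6833 L/s × 0.69 s × 1000 mL/L = 471.48 mL.
R = (PIP − Pplat)/V̇ = (22.6 − 12.0) / 0.6833 = 10.6/0.6833 = 15.513 cmH2O·s/L.
C = Vt/(Pplat − PEEP) = 471.48 / (12.0 − 3) = 471.48/9.0 = 52.387 mL/cmH2O.
τ = R × C = 15.513 × 0.05239 L/cmH2O = 0.8127 s.
t = −τ·ln(1 − 0.98) = −0.8127·ln(0.02) = 3.179 s.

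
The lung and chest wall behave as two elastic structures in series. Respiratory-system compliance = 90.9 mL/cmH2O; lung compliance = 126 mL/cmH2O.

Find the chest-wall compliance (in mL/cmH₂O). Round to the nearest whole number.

326

1/Ccw = 1/Crs − 1/CL.
1/Ccw = 1/90.9 − 1/126 = 0.003065.
Ccw = 326.26 mL/cmH2O.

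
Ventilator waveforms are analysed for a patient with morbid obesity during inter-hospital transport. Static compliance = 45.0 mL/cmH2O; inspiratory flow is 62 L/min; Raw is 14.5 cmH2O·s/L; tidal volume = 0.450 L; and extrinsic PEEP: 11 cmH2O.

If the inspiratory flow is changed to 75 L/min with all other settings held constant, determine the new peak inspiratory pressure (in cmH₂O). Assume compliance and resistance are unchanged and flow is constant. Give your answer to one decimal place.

Flow: 62 L/min ÷ 60 = 1.0333 L/s.
New flow: 75 L/min ÷ 60 = 1.25 L/s.
PIP = Vt/C + R·V̇ + PEEP (constant-flow equation of motion).
Only the resistive term changes: ΔPIP = R × ΔV̇ = 14.5 × (1.25 − 1.0333) = 14.5 × 0.2167 = 3.142 cmH2O.
Original PIP = 450/45.0 + 14.5×1.0333 + 11 = 35.983 cmH2O; new PIP = 35.983 + (3.142) = 39.125 cmH2O.

39.1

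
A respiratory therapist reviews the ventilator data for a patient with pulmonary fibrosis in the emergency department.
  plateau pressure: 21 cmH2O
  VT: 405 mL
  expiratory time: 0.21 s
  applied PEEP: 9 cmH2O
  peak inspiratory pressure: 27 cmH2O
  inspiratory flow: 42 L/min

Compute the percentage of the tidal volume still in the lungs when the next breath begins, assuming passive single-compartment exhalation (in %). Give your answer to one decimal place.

Flow: 42 L/min ÷ 60 = 0.7 L/s.
R = (PIP − Pplat)/V̇ = (27 − 21) / 0.7 = 6.0/0.7 = 8.571 cmH2O·s/L.
C = Vt/(Pplat − PEEP) = 405.0 / (21 − 9) = 405.0/12.0 = 33.75 mL/cmH2O.
τ = R × C = 8.571 × 0.03375 L/cmH2O = 0.2893 s.
Fraction remaining at end-expiration = e^(−Te/τ) = e^(−0.21/0.2893) = 0.4839 → 48.39%.

48.4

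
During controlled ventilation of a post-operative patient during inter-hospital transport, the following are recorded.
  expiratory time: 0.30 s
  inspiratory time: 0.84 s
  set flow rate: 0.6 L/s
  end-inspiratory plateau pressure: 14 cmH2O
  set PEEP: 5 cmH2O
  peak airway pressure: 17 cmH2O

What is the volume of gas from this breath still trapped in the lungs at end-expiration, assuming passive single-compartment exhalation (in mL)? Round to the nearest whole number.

173

Vt = flow × Ti = 0.6 L/s × 0.84 s × 1000 mL/L = 504.0 mL.
R = (PIP − Pplat)/V̇ = (17 − 14) / 0.6 = 3.0/0.6 = 5.0 cmH2O·s/L.
C = Vt/(Pplat − PEEP) = 504.0 / (14 − 5) = 504.0/9.0 = 56.0 mL/cmH2O.
τ = R × C = 5.0 × 0.056 L/cmH2O = 0.28 s.
Fraction remaining = e^(−Te/τ) = e^(−0.30/0.28) = 0.3425.
Trapped volume = 504.0 × 0.3425 = 172.62 mL.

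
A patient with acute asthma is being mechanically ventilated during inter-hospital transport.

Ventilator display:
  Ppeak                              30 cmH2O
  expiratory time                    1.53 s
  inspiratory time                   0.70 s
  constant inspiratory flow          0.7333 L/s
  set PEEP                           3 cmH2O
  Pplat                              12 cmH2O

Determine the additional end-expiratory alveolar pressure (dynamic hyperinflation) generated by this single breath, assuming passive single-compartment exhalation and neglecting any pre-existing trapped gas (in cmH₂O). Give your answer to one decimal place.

Vt = flow × Ti = 0.7333 L/s × 0.70 s × 1000 mL/L = 513.31 mL.
R = (PIP − Pplat)/V̇ = (30 − 12) / 0.7333 = 18.0/0.7333 = 24.547 cmH2O·s/L.
C = Vt/(Pplat − PEEP) = 513.31 / (12 − 3) = 513.31/9.0 = 57.034 mL/cmH2O.
τ = R × C = 24.547 × 0.05703 L/cmH2O = 1.4 s.
Fraction remaining = e^(−Te/τ) = e^(−1.53/1.4) = 0.3353; trapped volume = 513.31 × 0.3353 = 172.11 mL.
Additional alveolar pressure from trapping ≈ V_trapped / C = 172.11 / 57.034 = 3.018 cmH2O.

3.0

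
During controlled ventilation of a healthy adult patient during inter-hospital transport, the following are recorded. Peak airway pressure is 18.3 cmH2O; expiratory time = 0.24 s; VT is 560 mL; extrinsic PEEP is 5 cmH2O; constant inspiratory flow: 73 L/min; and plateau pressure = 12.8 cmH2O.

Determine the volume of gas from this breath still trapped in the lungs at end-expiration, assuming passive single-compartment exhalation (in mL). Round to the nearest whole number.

Flow: 73 L/min ÷ 60 = 1.2167 L/s.
R = (PIP − Pplat)/V̇ = (18.3 − 12.8) / 1.2167 = 5.5/1.2167 = 4.52 cmH2O·s/L.
C = Vt/(Pplat − PEEP) = 560.0 / (12.8 − 5) = 560.0/7.8 = 71.795 mL/cmH2O.
τ = R × C = 4.52 × 0.0718 L/cmH2O = 0.3245 s.
Fraction remaining = e^(−Te/τ) = e^(−0.24/0.3245) = 0.4773.
Trapped volume = 560.0 × 0.4773 = 267.29 mL.

267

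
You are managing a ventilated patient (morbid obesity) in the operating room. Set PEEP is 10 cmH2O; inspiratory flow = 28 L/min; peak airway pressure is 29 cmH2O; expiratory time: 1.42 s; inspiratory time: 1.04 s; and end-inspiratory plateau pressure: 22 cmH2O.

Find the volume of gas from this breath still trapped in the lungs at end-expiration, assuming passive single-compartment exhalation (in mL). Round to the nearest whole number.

47

Flow: 28 L/min ÷ 60 = 0.4667 L/s.
Vt = flow × Ti = 0.4667 L/s × 1.04 s × 1000 mL/L = 485.37 mL.
R = (PIP − Pplat)/V̇ = (29 − 22) / 0.4667 = 7.0/0.4667 = 14.999 cmH2O·s/L.
C = Vt/(Pplat − PEEP) = 485.37 / (22 − 10) = 485.37/12.0 = 40.448 mL/cmH2O.
τ = R × C = 14.999 × 0.04045 L/cmH2O = 0.6067 s.
Fraction remaining = e^(−Te/τ) = e^(−1.42/0.6067) = 0.09628.
Trapped volume = 485.37 × 0.09628 = 46.731 mL.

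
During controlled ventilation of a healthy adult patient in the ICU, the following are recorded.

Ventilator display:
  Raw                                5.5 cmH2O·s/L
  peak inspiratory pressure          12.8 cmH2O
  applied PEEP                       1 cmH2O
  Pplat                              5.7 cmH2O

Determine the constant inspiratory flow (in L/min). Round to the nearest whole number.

flow = (PIP − Pplat) / Raw = (12.8 − 5.7) / 5.5 = 1.291 L/s × 60 = 77.46 L/min.

77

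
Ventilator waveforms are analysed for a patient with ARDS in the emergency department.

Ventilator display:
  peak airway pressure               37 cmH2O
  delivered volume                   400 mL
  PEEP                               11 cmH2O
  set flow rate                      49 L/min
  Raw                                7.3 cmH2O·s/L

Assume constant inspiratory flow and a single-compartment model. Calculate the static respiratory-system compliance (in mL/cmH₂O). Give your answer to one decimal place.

Flow: 49 L/min ÷ 60 = 0.8167 L/s.
Equation of motion (constant flow): PIP = Vt/C + R·V̇ + PEEP.
Vt/C = PIP − R·V̇ − PEEP = 37 − 7.3×0.8167 − 11 = 37 − 5.962 − 11 = 20.038 cmH2O.
C = Vt / 20.038 = 400 / 20.038 = 19.962 mL/cmH2O.

20.0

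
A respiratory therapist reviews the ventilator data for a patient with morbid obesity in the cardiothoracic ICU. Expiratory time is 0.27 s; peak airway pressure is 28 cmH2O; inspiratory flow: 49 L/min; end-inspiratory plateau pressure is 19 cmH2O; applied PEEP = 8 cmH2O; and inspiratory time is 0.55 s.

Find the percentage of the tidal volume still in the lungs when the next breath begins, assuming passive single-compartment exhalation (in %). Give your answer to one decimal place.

Flow: 49 L/min ÷ 60 = 0.8167 L/s.
Vt = flow × Ti = 0.8167 L/s × 0.55 s × 1000 mL/L = 449.19 mL.
R = (PIP − Pplat)/V̇ = (28 − 19) / 0.8167 = 9.0/0.8167 = 11.02 cmH2O·s/L.
C = Vt/(Pplat − PEEP) = 449.19 / (19 − 8) = 449.19/11.0 = 40.835 mL/cmH2O.
τ = R × C = 11.02 × 0.04084 L/cmH2O = 0.4501 s.
Fraction remaining at end-expiration = e^(−Te/τ) = e^(−0.27/0.4501) = 0.5489 → 54.89%.

54.9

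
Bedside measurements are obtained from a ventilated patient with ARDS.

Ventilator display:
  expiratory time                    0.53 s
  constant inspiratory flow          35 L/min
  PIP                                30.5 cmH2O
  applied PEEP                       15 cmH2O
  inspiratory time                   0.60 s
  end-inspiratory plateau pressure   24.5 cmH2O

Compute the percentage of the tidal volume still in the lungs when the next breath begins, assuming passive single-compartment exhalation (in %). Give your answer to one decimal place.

24.7

Flow: 35 L/min ÷ 60 = 0.5833 L/s.
Vt = flow × Ti = 0.5833 L/s × 0.60 s × 1000 mL/L = 349.98 mL.
R = (PIP − Pplat)/V̇ = (30.5 − 24.5) / 0.5833 = 6.0/0.5833 = 10.286 cmH2O·s/L.
C = Vt/(Pplat − PEEP) = 349.98 / (24.5 − 15) = 349.98/9.5 = 36.84 mL/cmH2O.
τ = R × C = 10.286 × 0.03684 L/cmH2O = 0.3789 s.
Fraction remaining at end-expiration = e^(−Te/τ) = e^(−0.53/0.3789) = 0.2469 → 24.69%.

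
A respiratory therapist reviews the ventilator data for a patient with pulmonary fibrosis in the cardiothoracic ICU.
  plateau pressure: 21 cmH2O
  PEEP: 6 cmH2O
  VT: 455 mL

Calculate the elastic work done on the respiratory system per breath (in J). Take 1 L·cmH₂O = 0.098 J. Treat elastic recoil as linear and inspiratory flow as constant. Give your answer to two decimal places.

0.33

Elastic work ≈ ½ × (Pplat − PEEP) × Vt = 0.5 × (21 − 6) × 0.455 L = 0.5 × 15.0 × 0.455 = 3.413 L·cmH2O.
× 0.098 J/(L·cmH2O) → 0.3345 J.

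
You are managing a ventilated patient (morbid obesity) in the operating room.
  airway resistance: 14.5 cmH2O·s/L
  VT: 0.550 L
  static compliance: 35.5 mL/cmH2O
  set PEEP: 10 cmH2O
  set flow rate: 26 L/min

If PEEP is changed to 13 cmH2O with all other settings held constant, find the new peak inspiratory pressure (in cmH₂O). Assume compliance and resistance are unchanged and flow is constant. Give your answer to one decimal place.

Flow: 26 L/min ÷ 60 = 0.4333 L/s.
PIP = Vt/C + R·V̇ + PEEP (constant-flow equation of motion).
Only the baseline term changes: ΔPIP = ΔPEEP = 13 − 10 = 3.0 cmH2O.
Original PIP = 550/35.5 + 14.5×0.4333 + 10 = 31.776 cmH2O; new PIP = 31.776 + (3.0) = 34.776 cmH2O.

34.8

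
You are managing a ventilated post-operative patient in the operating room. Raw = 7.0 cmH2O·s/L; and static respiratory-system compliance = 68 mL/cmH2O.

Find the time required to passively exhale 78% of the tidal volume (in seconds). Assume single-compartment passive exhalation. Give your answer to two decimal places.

τ = R × C = 7.0 × 68 mL/cmH2O = 7.0 × 0.068 L/cmH2O = 0.476 s.
Exhaled fraction f = 1 − e^(−t/τ) → t = −τ·ln(1 − f) = −0.476·ln(0.22) = 0.7207 s.

0.72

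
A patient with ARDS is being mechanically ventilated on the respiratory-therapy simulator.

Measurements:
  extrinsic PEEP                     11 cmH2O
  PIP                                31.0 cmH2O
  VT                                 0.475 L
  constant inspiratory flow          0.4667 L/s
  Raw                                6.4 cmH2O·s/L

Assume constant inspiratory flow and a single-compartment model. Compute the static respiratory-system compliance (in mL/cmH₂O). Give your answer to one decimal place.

27.9

Equation of motion (constant flow): PIP = Vt/C + R·V̇ + PEEP.
Vt/C = PIP − R·V̇ − PEEP = 31.0 − 6.4×0.4667 − 11 = 31.0 − 2.987 − 11 = 17.013 cmH2O.
C = Vt / 17.013 = 475 / 17.013 = 27.92 mL/cmH2O.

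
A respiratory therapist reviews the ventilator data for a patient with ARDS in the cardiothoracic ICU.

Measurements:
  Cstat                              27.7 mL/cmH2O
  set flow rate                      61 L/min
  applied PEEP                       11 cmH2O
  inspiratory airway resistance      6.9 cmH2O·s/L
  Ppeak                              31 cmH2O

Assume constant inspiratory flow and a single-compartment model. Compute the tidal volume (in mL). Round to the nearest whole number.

360

Flow: 61 L/min ÷ 60 = 1.0167 L/s.
Equation of motion (constant flow): PIP = Vt/C + R·V̇ + PEEP.
Vt/C = PIP − R·V̇ − PEEP = 31 − 7.015 − 11 = 12.985 cmH2O.
Vt = C × 12.985 = 27.7 × 12.985 = 359.68 mL.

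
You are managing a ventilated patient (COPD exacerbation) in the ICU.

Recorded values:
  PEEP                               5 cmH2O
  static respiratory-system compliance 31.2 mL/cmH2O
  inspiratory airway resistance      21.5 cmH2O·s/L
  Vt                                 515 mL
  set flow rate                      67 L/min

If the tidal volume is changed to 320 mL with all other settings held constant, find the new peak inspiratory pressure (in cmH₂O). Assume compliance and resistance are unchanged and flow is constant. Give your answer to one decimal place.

39.3

Flow: 67 L/min ÷ 60 = 1.1167 L/s.
PIP = Vt/C + R·V̇ + PEEP (constant-flow equation of motion).
Only the elastic term changes: ΔPIP = ΔVt / C = (320 − 515) / 31.2 = -6.25 cmH2O.
Original PIP = 515/31.2 + 21.5×1.1167 + 5 = 45.515 cmH2O; new PIP = 45.515 + (-6.25) = 39.265 cmH2O.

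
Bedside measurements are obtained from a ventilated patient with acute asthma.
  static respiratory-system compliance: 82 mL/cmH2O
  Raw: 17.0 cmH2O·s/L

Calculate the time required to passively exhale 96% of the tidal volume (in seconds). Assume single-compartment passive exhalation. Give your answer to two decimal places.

4.49

τ = R × C = 17.0 × 82 mL/cmH2O = 17.0 × 0.082 L/cmH2O = 1.394 s.
Exhaled fraction f = 1 − e^(−t/τ) → t = −τ·ln(1 − f) = −1.394·ln(0.04) = 4.487 s.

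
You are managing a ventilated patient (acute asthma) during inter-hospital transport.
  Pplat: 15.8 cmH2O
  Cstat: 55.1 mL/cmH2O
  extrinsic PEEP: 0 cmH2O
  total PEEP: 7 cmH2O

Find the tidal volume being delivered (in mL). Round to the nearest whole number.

End-expiratory occlusion gives total PEEP = 7 cmH2O (intrinsic PEEP = 7 − 0 = 7). Use total PEEP for the elastic gradient.
Vt = Cstat × (Pplat − PEEPtotal) = 55.1 × (15.8 − 7) = 55.1 × 8.8 = 484.88 mL.

485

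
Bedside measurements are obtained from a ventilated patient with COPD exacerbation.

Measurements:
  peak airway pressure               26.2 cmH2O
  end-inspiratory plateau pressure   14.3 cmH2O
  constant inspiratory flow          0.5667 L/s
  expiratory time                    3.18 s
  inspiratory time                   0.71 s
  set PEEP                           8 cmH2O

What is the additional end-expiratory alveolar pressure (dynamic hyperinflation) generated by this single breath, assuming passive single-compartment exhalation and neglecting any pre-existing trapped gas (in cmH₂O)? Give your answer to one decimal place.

Vt = flow × Ti = 0.5667 L/s × 0.71 s × 1000 mL/L = 402.36 mL.
R = (PIP − Pplat)/V̇ = (26.2 − 14.3) / 0.5667 = 11.9/0.5667 = 20.999 cmH2O·s/L.
C = Vt/(Pplat − PEEP) = 402.36 / (14.3 − 8) = 402.36/6.3 = 63.867 mL/cmH2O.
τ = R × C = 20.999 × 0.06387 L/cmH2O = 1.341 s.
Fraction remaining = e^(−Te/τ) = e^(−3.18/1.341) = 0.09335; trapped volume = 402.36 × 0.09335 = 37.56 mL.
Additional alveolar pressure from trapping ≈ V_trapped / C = 37.56 / 63.867 = 0.5881 cmH2O.

0.6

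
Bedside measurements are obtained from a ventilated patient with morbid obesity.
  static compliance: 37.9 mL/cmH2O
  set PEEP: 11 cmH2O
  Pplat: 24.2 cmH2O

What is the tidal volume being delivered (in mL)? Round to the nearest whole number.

500

Vt = Cstat × (Pplat − PEEP) = 37.9 × (24.2 − 11) = 37.9 × 13.2 = 500.28 mL.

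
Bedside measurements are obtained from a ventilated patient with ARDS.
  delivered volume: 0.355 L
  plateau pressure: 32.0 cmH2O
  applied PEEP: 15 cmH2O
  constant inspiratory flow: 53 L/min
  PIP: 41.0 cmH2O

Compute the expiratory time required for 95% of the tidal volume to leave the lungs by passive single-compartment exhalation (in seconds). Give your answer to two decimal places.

Flow: 53 L/min ÷ 60 = 0.8833 L/s.
R = (PIP − Pplat)/V̇ = (41.0 − 32.0) / 0.8833 = 9.0/0.8833 = 10.189 cmH2O·s/L.
C = Vt/(Pplat − PEEP) = 355.0 / (32.0 − 15) = 355.0/17.0 = 20.882 mL/cmH2O.
τ = R × C = 10.189 × 0.02088 L/cmH2O = 0.2127 s.
t = −τ·ln(1 − 0.95) = −0.2127·ln(0.05) = 0.6372 s.

0.64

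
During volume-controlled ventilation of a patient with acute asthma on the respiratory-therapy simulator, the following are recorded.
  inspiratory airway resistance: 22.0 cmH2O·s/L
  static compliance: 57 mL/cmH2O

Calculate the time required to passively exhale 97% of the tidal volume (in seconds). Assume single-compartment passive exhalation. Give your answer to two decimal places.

4.40

τ = R × C = 22.0 × 57 mL/cmH2O = 22.0 × 0.057 L/cmH2O = 1.254 s.
Exhaled fraction f = 1 − e^(−t/τ) → t = −τ·ln(1 − f) = −1.254·ln(0.03) = 4.397 s.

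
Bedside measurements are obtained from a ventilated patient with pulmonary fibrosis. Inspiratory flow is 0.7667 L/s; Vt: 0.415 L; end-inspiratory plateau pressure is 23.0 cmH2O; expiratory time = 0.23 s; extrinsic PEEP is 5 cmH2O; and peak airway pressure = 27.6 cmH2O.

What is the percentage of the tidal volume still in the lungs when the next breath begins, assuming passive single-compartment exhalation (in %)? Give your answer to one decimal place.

R = (PIP − Pplat)/V̇ = (27.6 − 23.0) / 0.7667 = 4.6/0.7667 = 6.0 cmH2O·s/L.
C = Vt/(Pplat − PEEP) = 415.0 / (23.0 − 5) = 415.0/18.0 = 23.056 mL/cmH2O.
τ = R × C = 6.0 × 0.02306 L/cmH2O = 0.1384 s.
Fraction remaining at end-expiration = e^(−Te/τ) = e^(−0.23/0.1384) = 0.1898 → 18.98%.

19.0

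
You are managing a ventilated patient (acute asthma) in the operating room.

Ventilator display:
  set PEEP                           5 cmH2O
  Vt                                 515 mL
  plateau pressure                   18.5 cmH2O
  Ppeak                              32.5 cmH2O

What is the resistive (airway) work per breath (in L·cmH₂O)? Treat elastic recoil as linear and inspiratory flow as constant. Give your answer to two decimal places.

With constant inspiratory flow the resistive pressure is constant at PIP − Pplat = 32.5 − 18.5 = 14.0 cmH2O, so resistive work = 14.0 × 0.515 = 7.21 L·cmH2O.

7.21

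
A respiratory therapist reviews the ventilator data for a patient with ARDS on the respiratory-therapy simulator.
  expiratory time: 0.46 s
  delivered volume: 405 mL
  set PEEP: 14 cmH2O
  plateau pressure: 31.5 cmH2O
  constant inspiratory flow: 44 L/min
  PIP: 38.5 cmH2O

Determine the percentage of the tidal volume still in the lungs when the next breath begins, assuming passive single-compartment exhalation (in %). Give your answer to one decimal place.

12.5

Flow: 44 L/min ÷ 60 = 0.7333 L/s.
R = (PIP − Pplat)/V̇ = (38.5 − 31.5) / 0.7333 = 7.0/0.7333 = 9.546 cmH2O·s/L.
C = Vt/(Pplat − PEEP) = 405.0 / (31.5 − 14) = 405.0/17.5 = 23.143 mL/cmH2O.
τ = R × C = 9.546 × 0.02314 L/cmH2O = 0.2209 s.
Fraction remaining at end-expiration = e^(−Te/τ) = e^(−0.46/0.2209) = 0.1246 → 12.46%.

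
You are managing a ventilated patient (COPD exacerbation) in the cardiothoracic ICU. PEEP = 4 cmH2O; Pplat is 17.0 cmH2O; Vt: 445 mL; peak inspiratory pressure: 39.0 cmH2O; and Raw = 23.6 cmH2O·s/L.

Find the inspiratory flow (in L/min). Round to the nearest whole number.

flow = (PIP − Pplat) / Raw = (39.0 − 17.0) / 23.6 = 0.9322 L/s × 60 = 55.932 L/min.

56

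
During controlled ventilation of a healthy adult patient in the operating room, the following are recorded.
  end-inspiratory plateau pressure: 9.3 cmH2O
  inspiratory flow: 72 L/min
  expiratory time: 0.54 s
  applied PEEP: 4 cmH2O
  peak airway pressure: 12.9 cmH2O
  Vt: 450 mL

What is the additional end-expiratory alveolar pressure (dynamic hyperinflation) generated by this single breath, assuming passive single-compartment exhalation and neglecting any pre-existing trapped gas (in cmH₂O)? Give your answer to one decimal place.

0.6

Flow: 72 L/min ÷ 60 = 1.2 L/s.
R = (PIP − Pplat)/V̇ = (12.9 − 9.3) / 1.2 = 3.6/1.2 = 3.0 cmH2O·s/L.
C = Vt/(Pplat − PEEP) = 450.0 / (9.3 − 4) = 450.0/5.3 = 84.906 mL/cmH2O.
τ = R × C = 3.0 × 0.08491 L/cmH2O = 0.2547 s.
Fraction remaining = e^(−Te/τ) = e^(−0.54/0.2547) = 0.12; trapped volume = 450.0 × 0.12 = 54.0 mL.
Additional alveolar pressure from trapping ≈ V_trapped / C = 54.0 / 84.906 = 0.636 cmH2O.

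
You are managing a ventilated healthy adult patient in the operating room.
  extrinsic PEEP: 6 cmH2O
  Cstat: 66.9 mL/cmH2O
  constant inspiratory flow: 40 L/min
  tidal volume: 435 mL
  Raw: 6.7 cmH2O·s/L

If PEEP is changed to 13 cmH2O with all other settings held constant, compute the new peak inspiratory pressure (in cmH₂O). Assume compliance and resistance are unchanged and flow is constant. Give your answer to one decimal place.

24.0

Flow: 40 L/min ÷ 60 = 0.6667 L/s.
PIP = Vt/C + R·V̇ + PEEP (constant-flow equation of motion).
Only the baseline term changes: ΔPIP = ΔPEEP = 13 − 6 = 7.0 cmH2O.
Original PIP = 435/66.9 + 6.7×0.6667 + 6 = 16.969 cmH2O; new PIP = 16.969 + (7.0) = 23.969 cmH2O.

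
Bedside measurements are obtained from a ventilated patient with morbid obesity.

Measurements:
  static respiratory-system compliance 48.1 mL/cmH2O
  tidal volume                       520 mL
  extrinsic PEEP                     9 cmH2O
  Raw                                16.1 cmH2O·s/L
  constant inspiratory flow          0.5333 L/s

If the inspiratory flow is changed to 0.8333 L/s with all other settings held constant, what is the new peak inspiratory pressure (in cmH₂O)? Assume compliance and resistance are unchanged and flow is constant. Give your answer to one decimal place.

33.2

PIP = Vt/C + R·V̇ + PEEP (constant-flow equation of motion).
Only the resistive term changes: ΔPIP = R × ΔV̇ = 16.1 × (0.8333 − 0.5333) = 16.1 × 0.3 = 4.83 cmH2O.
Original PIP = 520/48.1 + 16.1×0.5333 + 9 = 28.397 cmH2O; new PIP = 28.397 + (4.83) = 33.227 cmH2O.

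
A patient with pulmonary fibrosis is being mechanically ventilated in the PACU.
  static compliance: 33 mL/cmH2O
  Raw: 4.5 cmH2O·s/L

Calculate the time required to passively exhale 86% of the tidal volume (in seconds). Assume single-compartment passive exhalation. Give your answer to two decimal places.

τ = R × C = 4.5 × 33 mL/cmH2O = 4.5 × 0.033 L/cmH2O = 0.1485 s.
Exhaled fraction f = 1 − e^(−t/τ) → t = −τ·ln(1 − f) = −0.1485·ln(0.14) = 0.292 s.

0.29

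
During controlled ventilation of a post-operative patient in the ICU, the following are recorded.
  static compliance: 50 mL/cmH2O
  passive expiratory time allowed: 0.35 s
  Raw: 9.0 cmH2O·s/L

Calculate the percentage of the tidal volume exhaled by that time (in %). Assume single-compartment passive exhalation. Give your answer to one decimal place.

τ = R × C = 9.0 × 50 mL/cmH2O = 9.0 × 0.050 L/cmH2O = 0.45 s.
Passive exhalation: V(t)/V₀ = e^(−t/τ) = e^(−0.35/0.45) = 0.4594.
Fraction exhaled = 1 − 0.4594 = 0.5406 → 54.06%.

54.1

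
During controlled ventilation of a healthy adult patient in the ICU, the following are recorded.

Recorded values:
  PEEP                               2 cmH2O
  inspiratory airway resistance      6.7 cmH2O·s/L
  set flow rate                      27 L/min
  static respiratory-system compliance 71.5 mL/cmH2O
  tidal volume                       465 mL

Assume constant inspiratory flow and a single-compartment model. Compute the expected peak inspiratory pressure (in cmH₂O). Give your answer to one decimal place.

Flow: 27 L/min ÷ 60 = 0.45 L/s.
Equation of motion (constant flow): PIP = Vt/C + R·V̇ + PEEP.
PIP = 465/71.5 + 6.7×0.45 + 2 = 6.503 + 3.015 + 2 = 11.518 cmH2O.

11.5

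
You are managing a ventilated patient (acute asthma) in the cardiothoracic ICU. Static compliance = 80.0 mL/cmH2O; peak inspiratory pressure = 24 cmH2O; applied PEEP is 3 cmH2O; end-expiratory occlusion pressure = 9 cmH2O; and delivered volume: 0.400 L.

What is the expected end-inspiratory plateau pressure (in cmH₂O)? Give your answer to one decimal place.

14.0

End-expiratory occlusion gives total PEEP = 9 cmH2O (intrinsic PEEP = 9 − 3 = 6). Use total PEEP for the elastic gradient.
Pplat = PEEPtotal + Vt / Cstat = 9 + 400 / 80.0 = 9 + 5.0 = 14.0 cmH2O.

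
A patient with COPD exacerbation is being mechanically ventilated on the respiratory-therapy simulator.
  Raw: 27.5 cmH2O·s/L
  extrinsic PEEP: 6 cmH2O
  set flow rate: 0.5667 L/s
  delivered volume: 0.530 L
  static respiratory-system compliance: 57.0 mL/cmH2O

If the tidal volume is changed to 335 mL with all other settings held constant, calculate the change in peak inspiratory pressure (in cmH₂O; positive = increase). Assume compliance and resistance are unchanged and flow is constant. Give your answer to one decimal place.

-3.4

PIP = Vt/C + R·V̇ + PEEP (constant-flow equation of motion).
Only the elastic term changes: ΔPIP = ΔVt / C = (335 − 530) / 57.0 = -3.421 cmH2O.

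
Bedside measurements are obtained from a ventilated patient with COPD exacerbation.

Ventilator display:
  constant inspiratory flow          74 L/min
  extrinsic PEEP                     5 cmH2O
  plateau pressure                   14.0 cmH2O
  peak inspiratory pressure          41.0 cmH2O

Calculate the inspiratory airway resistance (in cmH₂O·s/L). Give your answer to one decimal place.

Flow: 74 L/min ÷ 60 = 1.2333 L/s.
Raw = (PIP − Pplat) / flow = (41.0 − 14.0) / 1.2333 = 27.0 / 1.2333 = 21.892 cmH2O·s/L.

21.9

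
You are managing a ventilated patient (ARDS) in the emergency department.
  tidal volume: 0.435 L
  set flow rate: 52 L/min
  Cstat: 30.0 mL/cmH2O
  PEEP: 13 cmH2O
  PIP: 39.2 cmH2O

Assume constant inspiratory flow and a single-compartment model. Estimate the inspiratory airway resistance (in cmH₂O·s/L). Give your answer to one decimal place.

13.5

Flow: 52 L/min ÷ 60 = 0.8667 L/s.
Equation of motion (constant flow): PIP = Vt/C + R·V̇ + PEEP.
R·V̇ = PIP − Vt/C − PEEP = 39.2 − 435/30.0 − 13 = 39.2 − 14.5 − 13 = 11.7 cmH2O.
R = 11.7 / 0.8667 = 13.499 cmH2O·s/L.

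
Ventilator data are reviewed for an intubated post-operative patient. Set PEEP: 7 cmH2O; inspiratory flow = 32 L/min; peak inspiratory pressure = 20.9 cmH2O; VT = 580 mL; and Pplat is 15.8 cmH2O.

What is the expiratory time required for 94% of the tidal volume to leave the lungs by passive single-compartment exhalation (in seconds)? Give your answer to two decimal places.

1.77

Flow: 32 L/min ÷ 60 = 0.5333 L/s.
R = (PIP − Pplat)/V̇ = (20.9 − 15.8) / 0.5333 = 5.1/0.5333 = 9.563 cmH2O·s/L.
C = Vt/(Pplat − PEEP) = 580.0 / (15.8 − 7) = 580.0/8.8 = 65.909 mL/cmH2O.
τ = R × C = 9.563 × 0.06591 L/cmH2O = 0.6303 s.
t = −τ·ln(1 − 0.94) = −0.6303·ln(0.06) = 1.773 s.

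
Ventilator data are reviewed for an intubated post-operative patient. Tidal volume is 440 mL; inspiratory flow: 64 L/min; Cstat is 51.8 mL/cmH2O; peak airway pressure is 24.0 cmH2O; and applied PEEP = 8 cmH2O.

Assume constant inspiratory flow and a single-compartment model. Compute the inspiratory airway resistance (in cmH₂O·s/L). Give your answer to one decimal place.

7.0

Flow: 64 L/min ÷ 60 = 1.0667 L/s.
Equation of motion (constant flow): PIP = Vt/C + R·V̇ + PEEP.
R·V̇ = PIP − Vt/C − PEEP = 24.0 − 440/51.8 − 8 = 24.0 − 8.494 − 8 = 7.506 cmH2O.
R = 7.506 / 1.0667 = 7.037 cmH2O·s/L.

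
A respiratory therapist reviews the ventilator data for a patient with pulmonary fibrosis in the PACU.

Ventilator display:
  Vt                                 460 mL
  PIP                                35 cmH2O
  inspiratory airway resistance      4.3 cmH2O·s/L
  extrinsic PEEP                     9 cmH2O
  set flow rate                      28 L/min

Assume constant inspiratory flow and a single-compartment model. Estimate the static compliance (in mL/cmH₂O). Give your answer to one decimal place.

19.2

Flow: 28 L/min ÷ 60 = 0.4667 L/s.
Equation of motion (constant flow): PIP = Vt/C + R·V̇ + PEEP.
Vt/C = PIP − R·V̇ − PEEP = 35 − 4.3×0.4667 − 9 = 35 − 2.007 − 9 = 23.993 cmH2O.
C = Vt / 23.993 = 460 / 23.993 = 19.172 mL/cmH2O.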